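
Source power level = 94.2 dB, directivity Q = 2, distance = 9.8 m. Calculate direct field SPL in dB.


Given values:
  Lw = 94.2 dB, Q = 2, r = 9.8 m
Formula: SPL = Lw + 10 * log10(Q / (4 * pi * r^2))
Compute 4 * pi * r^2 = 4 * pi * 9.8^2 = 1206.8742
Compute Q / denom = 2 / 1206.8742 = 0.00165717
Compute 10 * log10(0.00165717) = -27.8063
SPL = 94.2 + (-27.8063) = 66.39

66.39 dB


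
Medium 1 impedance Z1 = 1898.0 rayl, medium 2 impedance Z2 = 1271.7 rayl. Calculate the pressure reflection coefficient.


Given values:
  Z1 = 1898.0 rayl, Z2 = 1271.7 rayl
Formula: R = (Z2 - Z1) / (Z2 + Z1)
Numerator: Z2 - Z1 = 1271.7 - 1898.0 = -626.3
Denominator: Z2 + Z1 = 1271.7 + 1898.0 = 3169.7
R = -626.3 / 3169.7 = -0.1976

-0.1976


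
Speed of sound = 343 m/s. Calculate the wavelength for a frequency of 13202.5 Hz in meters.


Given values:
  c = 343 m/s, f = 13202.5 Hz
Formula: lambda = c / f
lambda = 343 / 13202.5
lambda = 0.026

0.026 m


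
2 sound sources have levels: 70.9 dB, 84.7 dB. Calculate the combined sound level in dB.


Formula: L_total = 10 * log10( sum(10^(Li/10)) )
  Source 1: 10^(70.9/10) = 12302687.7081
  Source 2: 10^(84.7/10) = 295120922.6666
Sum of linear values = 307423610.3747
L_total = 10 * log10(307423610.3747) = 84.88

84.88 dB


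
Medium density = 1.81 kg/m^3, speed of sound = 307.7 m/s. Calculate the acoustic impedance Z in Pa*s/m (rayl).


Given values:
  rho = 1.81 kg/m^3
  c = 307.7 m/s
Formula: Z = rho * c
Z = 1.81 * 307.7
Z = 556.94

556.94 rayl


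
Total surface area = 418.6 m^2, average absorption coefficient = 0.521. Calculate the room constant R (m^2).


Given values:
  S = 418.6 m^2, alpha = 0.521
Formula: R = S * alpha / (1 - alpha)
Numerator: 418.6 * 0.521 = 218.0906
Denominator: 1 - 0.521 = 0.479
R = 218.0906 / 0.479 = 455.3

455.3 m^2


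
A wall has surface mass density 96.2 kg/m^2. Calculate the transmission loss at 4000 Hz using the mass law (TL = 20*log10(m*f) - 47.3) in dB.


Given values:
  m = 96.2 kg/m^2, f = 4000 Hz
Formula: TL = 20 * log10(m * f) - 47.3
Compute m * f = 96.2 * 4000 = 384800.0
Compute log10(384800.0) = 5.585235
Compute 20 * 5.585235 = 111.7047
TL = 111.7047 - 47.3 = 64.4

64.4 dB


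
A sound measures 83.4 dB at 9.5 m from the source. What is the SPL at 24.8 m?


Given values:
  SPL1 = 83.4 dB, r1 = 9.5 m, r2 = 24.8 m
Formula: SPL2 = SPL1 - 20 * log10(r2 / r1)
Compute ratio: r2 / r1 = 24.8 / 9.5 = 2.6105
Compute log10: log10(2.6105) = 0.416724
Compute drop: 20 * 0.416724 = 8.3345
SPL2 = 83.4 - 8.3345 = 75.07

75.07 dB


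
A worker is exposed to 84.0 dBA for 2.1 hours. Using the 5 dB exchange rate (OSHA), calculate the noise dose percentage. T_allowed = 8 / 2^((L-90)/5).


Given values:
  L = 84.0 dBA, T = 2.1 hours
Formula: T_allowed = 8 / 2^((L - 90) / 5)
Compute exponent: (84.0 - 90) / 5 = -1.2
Compute 2^(-1.2) = 0.435275
T_allowed = 8 / 0.435275 = 18.379186 hours
Dose = (T / T_allowed) * 100
Dose = (2.1 / 18.379186) * 100 = 11.43

11.43 %


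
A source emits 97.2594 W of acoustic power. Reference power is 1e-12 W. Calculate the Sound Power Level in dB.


Given values:
  W = 97.2594 W
  W_ref = 1e-12 W
Formula: SWL = 10 * log10(W / W_ref)
Compute ratio: W / W_ref = 97259400000000
Compute log10: log10(97259400000000) = 13.987932
Multiply: SWL = 10 * 13.987932 = 139.88

139.88 dB


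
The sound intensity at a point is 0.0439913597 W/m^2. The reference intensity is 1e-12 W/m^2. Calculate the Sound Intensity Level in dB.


Given values:
  I = 0.0439913597 W/m^2
  I_ref = 1e-12 W/m^2
Formula: SIL = 10 * log10(I / I_ref)
Compute ratio: I / I_ref = 43991359700
Compute log10: log10(43991359700) = 10.643367
Multiply: SIL = 10 * 10.643367 = 106.43

106.43 dB


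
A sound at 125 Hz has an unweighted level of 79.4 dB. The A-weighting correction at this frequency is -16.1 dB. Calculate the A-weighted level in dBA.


Given values:
  SPL = 79.4 dB
  A-weighting at 125 Hz = -16.1 dB
Formula: L_A = SPL + A_weight
L_A = 79.4 + (-16.1)
L_A = 63.3

63.3 dBA


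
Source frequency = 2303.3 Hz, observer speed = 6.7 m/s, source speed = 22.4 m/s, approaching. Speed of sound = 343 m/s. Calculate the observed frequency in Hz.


Given values:
  f_s = 2303.3 Hz, v_o = 6.7 m/s, v_s = 22.4 m/s
  Direction: approaching
Formula: f_o = f_s * (c + v_o) / (c - v_s)
Numerator: c + v_o = 343 + 6.7 = 349.7
Denominator: c - v_s = 343 - 22.4 = 320.6
f_o = 2303.3 * 349.7 / 320.6 = 2512.36

2512.36 Hz


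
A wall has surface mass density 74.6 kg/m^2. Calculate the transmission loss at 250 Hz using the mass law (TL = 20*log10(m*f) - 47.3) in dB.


Given values:
  m = 74.6 kg/m^2, f = 250 Hz
Formula: TL = 20 * log10(m * f) - 47.3
Compute m * f = 74.6 * 250 = 18650.0
Compute log10(18650.0) = 4.270679
Compute 20 * 4.270679 = 85.4136
TL = 85.4136 - 47.3 = 38.11

38.11 dB


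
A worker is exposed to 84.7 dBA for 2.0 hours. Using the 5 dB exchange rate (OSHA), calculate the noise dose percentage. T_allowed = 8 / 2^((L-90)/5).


Given values:
  L = 84.7 dBA, T = 2.0 hours
Formula: T_allowed = 8 / 2^((L - 90) / 5)
Compute exponent: (84.7 - 90) / 5 = -1.06
Compute 2^(-1.06) = 0.479632
T_allowed = 8 / 0.479632 = 16.679454 hours
Dose = (T / T_allowed) * 100
Dose = (2.0 / 16.679454) * 100 = 11.99

11.99 %


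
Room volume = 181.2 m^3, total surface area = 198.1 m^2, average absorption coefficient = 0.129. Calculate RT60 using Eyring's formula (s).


Given values:
  V = 181.2 m^3, S = 198.1 m^2, alpha = 0.129
Formula: RT60 = 0.161 * V / (-S * ln(1 - alpha))
Compute ln(1 - 0.129) = ln(0.871) = -0.138113
Denominator: -198.1 * -0.138113 = 27.3602
Numerator: 0.161 * 181.2 = 29.1732
RT60 = 29.1732 / 27.3602 = 1.066

1.066 s


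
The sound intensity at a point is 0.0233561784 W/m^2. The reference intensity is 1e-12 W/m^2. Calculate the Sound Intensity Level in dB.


Given values:
  I = 0.0233561784 W/m^2
  I_ref = 1e-12 W/m^2
Formula: SIL = 10 * log10(I / I_ref)
Compute ratio: I / I_ref = 23356178400
Compute log10: log10(23356178400) = 10.368402
Multiply: SIL = 10 * 10.368402 = 103.68

103.68 dB


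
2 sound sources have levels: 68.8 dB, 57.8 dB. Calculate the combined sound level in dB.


Formula: L_total = 10 * log10( sum(10^(Li/10)) )
  Source 1: 10^(68.8/10) = 7585775.7503
  Source 2: 10^(57.8/10) = 602559.5861
Sum of linear values = 8188335.3364
L_total = 10 * log10(8188335.3364) = 69.13

69.13 dB


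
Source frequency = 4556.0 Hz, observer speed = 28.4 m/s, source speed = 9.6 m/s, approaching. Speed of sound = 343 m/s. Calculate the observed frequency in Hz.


Given values:
  f_s = 4556.0 Hz, v_o = 28.4 m/s, v_s = 9.6 m/s
  Direction: approaching
Formula: f_o = f_s * (c + v_o) / (c - v_s)
Numerator: c + v_o = 343 + 28.4 = 371.4
Denominator: c - v_s = 343 - 9.6 = 333.4
f_o = 4556.0 * 371.4 / 333.4 = 5075.28

5075.28 Hz


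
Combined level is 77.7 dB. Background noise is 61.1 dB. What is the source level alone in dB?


Given values:
  L_total = 77.7 dB, L_bg = 61.1 dB
Formula: L_source = 10 * log10(10^(L_total/10) - 10^(L_bg/10))
Convert to linear:
  10^(77.7/10) = 58884365.5356
  10^(61.1/10) = 1288249.5517
Difference: 58884365.5356 - 1288249.5517 = 57596115.9839
L_source = 10 * log10(57596115.9839) = 77.6

77.6 dB


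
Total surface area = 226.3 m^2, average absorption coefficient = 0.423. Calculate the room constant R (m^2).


Given values:
  S = 226.3 m^2, alpha = 0.423
Formula: R = S * alpha / (1 - alpha)
Numerator: 226.3 * 0.423 = 95.7249
Denominator: 1 - 0.423 = 0.577
R = 95.7249 / 0.577 = 165.9

165.9 m^2


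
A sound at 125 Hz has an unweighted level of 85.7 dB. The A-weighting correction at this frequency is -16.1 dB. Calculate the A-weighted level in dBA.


Given values:
  SPL = 85.7 dB
  A-weighting at 125 Hz = -16.1 dB
Formula: L_A = SPL + A_weight
L_A = 85.7 + (-16.1)
L_A = 69.6

69.6 dBA


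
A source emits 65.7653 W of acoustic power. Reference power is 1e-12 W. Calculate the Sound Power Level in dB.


Given values:
  W = 65.7653 W
  W_ref = 1e-12 W
Formula: SWL = 10 * log10(W / W_ref)
Compute ratio: W / W_ref = 65765300000000
Compute log10: log10(65765300000000) = 13.817997
Multiply: SWL = 10 * 13.817997 = 138.18

138.18 dB


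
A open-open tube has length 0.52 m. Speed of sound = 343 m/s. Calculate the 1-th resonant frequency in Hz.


Given values:
  Tube type: open-open, L = 0.52 m, c = 343 m/s, n = 1
Formula: f_n = n * c / (2 * L)
Compute 2 * L = 2 * 0.52 = 1.04
f = 1 * 343 / 1.04
f = 329.81

329.81 Hz


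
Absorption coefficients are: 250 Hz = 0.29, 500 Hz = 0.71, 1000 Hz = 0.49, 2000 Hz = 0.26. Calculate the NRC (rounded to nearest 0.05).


Given values:
  a_250 = 0.29, a_500 = 0.71
  a_1000 = 0.49, a_2000 = 0.26
Formula: NRC = (a250 + a500 + a1000 + a2000) / 4
Sum = 0.29 + 0.71 + 0.49 + 0.26 = 1.75
NRC = 1.75 / 4 = 0.4375
Rounded to nearest 0.05: 0.45

0.45


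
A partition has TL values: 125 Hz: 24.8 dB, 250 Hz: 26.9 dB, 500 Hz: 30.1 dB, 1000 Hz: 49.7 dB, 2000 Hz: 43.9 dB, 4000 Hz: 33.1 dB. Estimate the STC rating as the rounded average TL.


Given TL values at each frequency:
  125 Hz: 24.8 dB
  250 Hz: 26.9 dB
  500 Hz: 30.1 dB
  1000 Hz: 49.7 dB
  2000 Hz: 43.9 dB
  4000 Hz: 33.1 dB
Formula: STC ~ round(average of TL values)
Sum = 24.8 + 26.9 + 30.1 + 49.7 + 43.9 + 33.1 = 208.5
Average = 208.5 / 6 = 34.75
Rounded: 35

35


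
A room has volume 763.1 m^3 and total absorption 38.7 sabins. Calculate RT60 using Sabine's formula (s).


Given values:
  V = 763.1 m^3
  A = 38.7 sabins
Formula: RT60 = 0.161 * V / A
Numerator: 0.161 * 763.1 = 122.8591
RT60 = 122.8591 / 38.7 = 3.175

3.175 s


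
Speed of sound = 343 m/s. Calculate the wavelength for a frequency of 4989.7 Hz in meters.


Given values:
  c = 343 m/s, f = 4989.7 Hz
Formula: lambda = c / f
lambda = 343 / 4989.7
lambda = 0.0687

0.0687 m


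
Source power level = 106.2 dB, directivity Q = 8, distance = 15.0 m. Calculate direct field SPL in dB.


Given values:
  Lw = 106.2 dB, Q = 8, r = 15.0 m
Formula: SPL = Lw + 10 * log10(Q / (4 * pi * r^2))
Compute 4 * pi * r^2 = 4 * pi * 15.0^2 = 2827.4334
Compute Q / denom = 8 / 2827.4334 = 0.00282942
Compute 10 * log10(0.00282942) = -25.483
SPL = 106.2 + (-25.483) = 80.72

80.72 dB


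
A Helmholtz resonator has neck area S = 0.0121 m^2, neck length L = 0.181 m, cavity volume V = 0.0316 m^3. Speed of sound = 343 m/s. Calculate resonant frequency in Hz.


Given values:
  S = 0.0121 m^2, L = 0.181 m, V = 0.0316 m^3, c = 343 m/s
Formula: f = (c / (2*pi)) * sqrt(S / (V * L))
Compute V * L = 0.0316 * 0.181 = 0.0057196
Compute S / (V * L) = 0.0121 / 0.0057196 = 2.1155
Compute sqrt(2.1155) = 1.454476
Compute c / (2*pi) = 343 / 6.283185 = 54.590148
f = 54.590148 * 1.454476 = 79.4

79.4 Hz


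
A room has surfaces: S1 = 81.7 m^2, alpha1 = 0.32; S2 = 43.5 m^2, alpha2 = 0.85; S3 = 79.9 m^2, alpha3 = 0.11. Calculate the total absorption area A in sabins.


Given surfaces:
  Surface 1: 81.7 * 0.32 = 26.144
  Surface 2: 43.5 * 0.85 = 36.975
  Surface 3: 79.9 * 0.11 = 8.789
Formula: A = sum(Si * alpha_i)
A = 26.144 + 36.975 + 8.789
A = 71.91

71.91 sabins


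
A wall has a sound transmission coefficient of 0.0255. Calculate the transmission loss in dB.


Given values:
  tau = 0.0255
Formula: TL = 10 * log10(1 / tau)
Compute 1 / tau = 1 / 0.0255 = 39.2157
Compute log10(39.2157) = 1.59346
TL = 10 * 1.59346 = 15.93

15.93 dB


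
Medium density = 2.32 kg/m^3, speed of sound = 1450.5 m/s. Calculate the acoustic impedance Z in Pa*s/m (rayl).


Given values:
  rho = 2.32 kg/m^3
  c = 1450.5 m/s
Formula: Z = rho * c
Z = 2.32 * 1450.5
Z = 3365.16

3365.16 rayl


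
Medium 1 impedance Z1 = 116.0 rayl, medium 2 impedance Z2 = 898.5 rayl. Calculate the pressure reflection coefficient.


Given values:
  Z1 = 116.0 rayl, Z2 = 898.5 rayl
Formula: R = (Z2 - Z1) / (Z2 + Z1)
Numerator: Z2 - Z1 = 898.5 - 116.0 = 782.5
Denominator: Z2 + Z1 = 898.5 + 116.0 = 1014.5
R = 782.5 / 1014.5 = 0.7713

0.7713


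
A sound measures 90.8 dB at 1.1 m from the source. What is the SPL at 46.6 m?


Given values:
  SPL1 = 90.8 dB, r1 = 1.1 m, r2 = 46.6 m
Formula: SPL2 = SPL1 - 20 * log10(r2 / r1)
Compute ratio: r2 / r1 = 46.6 / 1.1 = 42.3636
Compute log10: log10(42.3636) = 1.626993
Compute drop: 20 * 1.626993 = 32.5399
SPL2 = 90.8 - 32.5399 = 58.26

58.26 dB


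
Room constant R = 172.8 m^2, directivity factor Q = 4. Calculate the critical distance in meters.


Given values:
  R = 172.8 m^2, Q = 4
Formula: d_c = 0.141 * sqrt(Q * R)
Compute Q * R = 4 * 172.8 = 691.2
Compute sqrt(691.2) = 26.2907
d_c = 0.141 * 26.2907 = 3.707

3.707 m


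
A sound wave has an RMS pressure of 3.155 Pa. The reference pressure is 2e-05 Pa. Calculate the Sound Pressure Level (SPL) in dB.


Given values:
  p = 3.155 Pa
  p_ref = 2e-05 Pa
Formula: SPL = 20 * log10(p / p_ref)
Compute ratio: p / p_ref = 3.155 / 2e-05 = 157750
Compute log10: log10(157750) = 5.197969
Multiply: SPL = 20 * 5.197969 = 103.96

103.96 dB


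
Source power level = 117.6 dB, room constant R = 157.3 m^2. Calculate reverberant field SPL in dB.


Given values:
  Lw = 117.6 dB, R = 157.3 m^2
Formula: SPL = Lw + 10 * log10(4 / R)
Compute 4 / R = 4 / 157.3 = 0.025429
Compute 10 * log10(0.025429) = -15.9467
SPL = 117.6 + (-15.9467) = 101.65

101.65 dB


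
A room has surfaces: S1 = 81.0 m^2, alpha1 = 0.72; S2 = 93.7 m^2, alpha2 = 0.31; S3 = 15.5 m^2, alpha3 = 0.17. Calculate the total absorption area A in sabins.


Given surfaces:
  Surface 1: 81.0 * 0.72 = 58.32
  Surface 2: 93.7 * 0.31 = 29.047
  Surface 3: 15.5 * 0.17 = 2.635
Formula: A = sum(Si * alpha_i)
A = 58.32 + 29.047 + 2.635
A = 90.0

90.0 sabins


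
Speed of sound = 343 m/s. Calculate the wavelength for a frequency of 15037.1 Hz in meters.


Given values:
  c = 343 m/s, f = 15037.1 Hz
Formula: lambda = c / f
lambda = 343 / 15037.1
lambda = 0.0228

0.0228 m


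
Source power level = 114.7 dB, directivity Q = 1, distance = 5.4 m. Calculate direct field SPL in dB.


Given values:
  Lw = 114.7 dB, Q = 1, r = 5.4 m
Formula: SPL = Lw + 10 * log10(Q / (4 * pi * r^2))
Compute 4 * pi * r^2 = 4 * pi * 5.4^2 = 366.4354
Compute Q / denom = 1 / 366.4354 = 0.00272899
Compute 10 * log10(0.00272899) = -25.64
SPL = 114.7 + (-25.64) = 89.06

89.06 dB


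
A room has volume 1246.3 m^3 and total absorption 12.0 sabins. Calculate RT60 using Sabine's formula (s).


Given values:
  V = 1246.3 m^3
  A = 12.0 sabins
Formula: RT60 = 0.161 * V / A
Numerator: 0.161 * 1246.3 = 200.6543
RT60 = 200.6543 / 12.0 = 16.721

16.721 s


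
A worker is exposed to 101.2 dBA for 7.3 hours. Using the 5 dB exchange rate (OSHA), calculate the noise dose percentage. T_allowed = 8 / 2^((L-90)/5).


Given values:
  L = 101.2 dBA, T = 7.3 hours
Formula: T_allowed = 8 / 2^((L - 90) / 5)
Compute exponent: (101.2 - 90) / 5 = 2.24
Compute 2^(2.24) = 4.723971
T_allowed = 8 / 4.723971 = 1.69349 hours
Dose = (T / T_allowed) * 100
Dose = (7.3 / 1.69349) * 100 = 431.06

431.06 %


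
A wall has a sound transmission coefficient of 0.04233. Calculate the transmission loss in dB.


Given values:
  tau = 0.04233
Formula: TL = 10 * log10(1 / tau)
Compute 1 / tau = 1 / 0.04233 = 23.6239
Compute log10(23.6239) = 1.373352
TL = 10 * 1.373352 = 13.73

13.73 dB


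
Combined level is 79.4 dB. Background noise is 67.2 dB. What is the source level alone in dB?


Given values:
  L_total = 79.4 dB, L_bg = 67.2 dB
Formula: L_source = 10 * log10(10^(L_total/10) - 10^(L_bg/10))
Convert to linear:
  10^(79.4/10) = 87096358.9956
  10^(67.2/10) = 5248074.6025
Difference: 87096358.9956 - 5248074.6025 = 81848284.3931
L_source = 10 * log10(81848284.3931) = 79.13

79.13 dB


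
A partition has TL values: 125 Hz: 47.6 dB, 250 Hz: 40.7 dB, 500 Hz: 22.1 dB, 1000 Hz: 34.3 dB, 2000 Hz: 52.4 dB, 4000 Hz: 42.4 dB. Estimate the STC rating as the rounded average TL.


Given TL values at each frequency:
  125 Hz: 47.6 dB
  250 Hz: 40.7 dB
  500 Hz: 22.1 dB
  1000 Hz: 34.3 dB
  2000 Hz: 52.4 dB
  4000 Hz: 42.4 dB
Formula: STC ~ round(average of TL values)
Sum = 47.6 + 40.7 + 22.1 + 34.3 + 52.4 + 42.4 = 239.5
Average = 239.5 / 6 = 39.92
Rounded: 40

40


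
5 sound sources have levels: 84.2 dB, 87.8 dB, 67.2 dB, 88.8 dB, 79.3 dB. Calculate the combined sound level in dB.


Formula: L_total = 10 * log10( sum(10^(Li/10)) )
  Source 1: 10^(84.2/10) = 263026799.1895
  Source 2: 10^(87.8/10) = 602559586.0744
  Source 3: 10^(67.2/10) = 5248074.6025
  Source 4: 10^(88.8/10) = 758577575.0292
  Source 5: 10^(79.3/10) = 85113803.8202
Sum of linear values = 1714525838.7158
L_total = 10 * log10(1714525838.7158) = 92.34

92.34 dB


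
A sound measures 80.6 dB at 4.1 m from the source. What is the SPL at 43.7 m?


Given values:
  SPL1 = 80.6 dB, r1 = 4.1 m, r2 = 43.7 m
Formula: SPL2 = SPL1 - 20 * log10(r2 / r1)
Compute ratio: r2 / r1 = 43.7 / 4.1 = 10.6585
Compute log10: log10(10.6585) = 1.027696
Compute drop: 20 * 1.027696 = 20.5539
SPL2 = 80.6 - 20.5539 = 60.05

60.05 dB


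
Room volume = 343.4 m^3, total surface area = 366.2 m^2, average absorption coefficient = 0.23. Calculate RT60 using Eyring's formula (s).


Given values:
  V = 343.4 m^3, S = 366.2 m^2, alpha = 0.23
Formula: RT60 = 0.161 * V / (-S * ln(1 - alpha))
Compute ln(1 - 0.23) = ln(0.77) = -0.261365
Denominator: -366.2 * -0.261365 = 95.7119
Numerator: 0.161 * 343.4 = 55.2874
RT60 = 55.2874 / 95.7119 = 0.578

0.578 s


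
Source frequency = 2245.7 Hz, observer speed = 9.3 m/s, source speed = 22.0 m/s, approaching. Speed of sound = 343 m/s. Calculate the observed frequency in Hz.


Given values:
  f_s = 2245.7 Hz, v_o = 9.3 m/s, v_s = 22.0 m/s
  Direction: approaching
Formula: f_o = f_s * (c + v_o) / (c - v_s)
Numerator: c + v_o = 343 + 9.3 = 352.3
Denominator: c - v_s = 343 - 22.0 = 321.0
f_o = 2245.7 * 352.3 / 321.0 = 2464.67

2464.67 Hz


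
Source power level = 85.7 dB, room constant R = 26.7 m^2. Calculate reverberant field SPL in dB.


Given values:
  Lw = 85.7 dB, R = 26.7 m^2
Formula: SPL = Lw + 10 * log10(4 / R)
Compute 4 / R = 4 / 26.7 = 0.149813
Compute 10 * log10(0.149813) = -8.2445
SPL = 85.7 + (-8.2445) = 77.46

77.46 dB


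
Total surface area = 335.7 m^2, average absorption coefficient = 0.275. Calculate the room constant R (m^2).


Given values:
  S = 335.7 m^2, alpha = 0.275
Formula: R = S * alpha / (1 - alpha)
Numerator: 335.7 * 0.275 = 92.3175
Denominator: 1 - 0.275 = 0.725
R = 92.3175 / 0.725 = 127.33

127.33 m^2


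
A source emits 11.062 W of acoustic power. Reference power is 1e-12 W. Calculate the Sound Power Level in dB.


Given values:
  W = 11.062 W
  W_ref = 1e-12 W
Formula: SWL = 10 * log10(W / W_ref)
Compute ratio: W / W_ref = 11062000000000
Compute log10: log10(11062000000000) = 13.043834
Multiply: SWL = 10 * 13.043834 = 130.44

130.44 dB


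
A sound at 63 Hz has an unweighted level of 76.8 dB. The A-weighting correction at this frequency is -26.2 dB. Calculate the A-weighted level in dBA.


Given values:
  SPL = 76.8 dB
  A-weighting at 63 Hz = -26.2 dB
Formula: L_A = SPL + A_weight
L_A = 76.8 + (-26.2)
L_A = 50.6

50.6 dBA


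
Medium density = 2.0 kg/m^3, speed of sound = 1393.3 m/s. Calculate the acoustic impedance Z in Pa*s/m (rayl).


Given values:
  rho = 2.0 kg/m^3
  c = 1393.3 m/s
Formula: Z = rho * c
Z = 2.0 * 1393.3
Z = 2786.6

2786.6 rayl


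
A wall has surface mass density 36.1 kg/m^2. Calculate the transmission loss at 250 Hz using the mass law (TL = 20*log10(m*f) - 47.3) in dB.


Given values:
  m = 36.1 kg/m^2, f = 250 Hz
Formula: TL = 20 * log10(m * f) - 47.3
Compute m * f = 36.1 * 250 = 9025.0
Compute log10(9025.0) = 3.955447
Compute 20 * 3.955447 = 79.1089
TL = 79.1089 - 47.3 = 31.81

31.81 dB


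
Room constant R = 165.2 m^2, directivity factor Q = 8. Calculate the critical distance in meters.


Given values:
  R = 165.2 m^2, Q = 8
Formula: d_c = 0.141 * sqrt(Q * R)
Compute Q * R = 8 * 165.2 = 1321.6
Compute sqrt(1321.6) = 36.3538
d_c = 0.141 * 36.3538 = 5.126

5.126 m


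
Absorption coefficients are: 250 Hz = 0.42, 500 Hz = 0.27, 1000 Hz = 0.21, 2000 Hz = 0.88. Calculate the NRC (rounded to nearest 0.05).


Given values:
  a_250 = 0.42, a_500 = 0.27
  a_1000 = 0.21, a_2000 = 0.88
Formula: NRC = (a250 + a500 + a1000 + a2000) / 4
Sum = 0.42 + 0.27 + 0.21 + 0.88 = 1.78
NRC = 1.78 / 4 = 0.445
Rounded to nearest 0.05: 0.45

0.45


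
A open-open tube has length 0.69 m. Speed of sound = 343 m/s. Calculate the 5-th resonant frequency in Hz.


Given values:
  Tube type: open-open, L = 0.69 m, c = 343 m/s, n = 5
Formula: f_n = n * c / (2 * L)
Compute 2 * L = 2 * 0.69 = 1.38
f = 5 * 343 / 1.38
f = 1242.75

1242.75 Hz


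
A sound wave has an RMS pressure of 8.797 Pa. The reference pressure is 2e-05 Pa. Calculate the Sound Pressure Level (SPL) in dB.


Given values:
  p = 8.797 Pa
  p_ref = 2e-05 Pa
Formula: SPL = 20 * log10(p / p_ref)
Compute ratio: p / p_ref = 8.797 / 2e-05 = 439850
Compute log10: log10(439850) = 5.643305
Multiply: SPL = 20 * 5.643305 = 112.87

112.87 dB


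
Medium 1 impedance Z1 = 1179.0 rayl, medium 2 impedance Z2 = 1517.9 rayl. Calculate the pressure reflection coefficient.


Given values:
  Z1 = 1179.0 rayl, Z2 = 1517.9 rayl
Formula: R = (Z2 - Z1) / (Z2 + Z1)
Numerator: Z2 - Z1 = 1517.9 - 1179.0 = 338.9
Denominator: Z2 + Z1 = 1517.9 + 1179.0 = 2696.9
R = 338.9 / 2696.9 = 0.1257

0.1257


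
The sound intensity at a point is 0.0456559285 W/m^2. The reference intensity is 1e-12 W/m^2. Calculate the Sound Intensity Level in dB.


Given values:
  I = 0.0456559285 W/m^2
  I_ref = 1e-12 W/m^2
Formula: SIL = 10 * log10(I / I_ref)
Compute ratio: I / I_ref = 45655928500
Compute log10: log10(45655928500) = 10.659497
Multiply: SIL = 10 * 10.659497 = 106.59

106.59 dB


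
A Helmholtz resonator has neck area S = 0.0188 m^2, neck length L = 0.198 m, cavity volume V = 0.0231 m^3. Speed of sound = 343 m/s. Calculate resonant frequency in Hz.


Given values:
  S = 0.0188 m^2, L = 0.198 m, V = 0.0231 m^3, c = 343 m/s
Formula: f = (c / (2*pi)) * sqrt(S / (V * L))
Compute V * L = 0.0231 * 0.198 = 0.0045738
Compute S / (V * L) = 0.0188 / 0.0045738 = 4.1104
Compute sqrt(4.1104) = 2.027412
Compute c / (2*pi) = 343 / 6.283185 = 54.590148
f = 54.590148 * 2.027412 = 110.68

110.68 Hz


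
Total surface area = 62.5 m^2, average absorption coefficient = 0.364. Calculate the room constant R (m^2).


Given values:
  S = 62.5 m^2, alpha = 0.364
Formula: R = S * alpha / (1 - alpha)
Numerator: 62.5 * 0.364 = 22.75
Denominator: 1 - 0.364 = 0.636
R = 22.75 / 0.636 = 35.77

35.77 m^2


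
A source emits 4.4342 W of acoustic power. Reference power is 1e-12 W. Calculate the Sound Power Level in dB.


Given values:
  W = 4.4342 W
  W_ref = 1e-12 W
Formula: SWL = 10 * log10(W / W_ref)
Compute ratio: W / W_ref = 4434200000000
Compute log10: log10(4434200000000) = 12.646815
Multiply: SWL = 10 * 12.646815 = 126.47

126.47 dB


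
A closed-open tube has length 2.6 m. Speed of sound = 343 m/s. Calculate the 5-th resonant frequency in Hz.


Given values:
  Tube type: closed-open, L = 2.6 m, c = 343 m/s, n = 5
Formula: f_n = (2n - 1) * c / (4 * L)
Compute 2n - 1 = 2*5 - 1 = 9
Compute 4 * L = 4 * 2.6 = 10.4
f = 9 * 343 / 10.4
f = 296.83

296.83 Hz


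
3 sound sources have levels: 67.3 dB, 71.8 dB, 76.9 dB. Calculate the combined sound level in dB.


Formula: L_total = 10 * log10( sum(10^(Li/10)) )
  Source 1: 10^(67.3/10) = 5370317.9637
  Source 2: 10^(71.8/10) = 15135612.4844
  Source 3: 10^(76.9/10) = 48977881.9368
Sum of linear values = 69483812.3849
L_total = 10 * log10(69483812.3849) = 78.42

78.42 dB


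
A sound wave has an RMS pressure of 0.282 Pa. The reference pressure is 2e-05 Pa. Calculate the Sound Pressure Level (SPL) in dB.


Given values:
  p = 0.282 Pa
  p_ref = 2e-05 Pa
Formula: SPL = 20 * log10(p / p_ref)
Compute ratio: p / p_ref = 0.282 / 2e-05 = 14100
Compute log10: log10(14100) = 4.149219
Multiply: SPL = 20 * 4.149219 = 82.98

82.98 dB


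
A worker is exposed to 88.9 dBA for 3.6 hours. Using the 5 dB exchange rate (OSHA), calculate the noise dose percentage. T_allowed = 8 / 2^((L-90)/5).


Given values:
  L = 88.9 dBA, T = 3.6 hours
Formula: T_allowed = 8 / 2^((L - 90) / 5)
Compute exponent: (88.9 - 90) / 5 = -0.22
Compute 2^(-0.22) = 0.858565
T_allowed = 8 / 0.858565 = 9.317873 hours
Dose = (T / T_allowed) * 100
Dose = (3.6 / 9.317873) * 100 = 38.64

38.64 %


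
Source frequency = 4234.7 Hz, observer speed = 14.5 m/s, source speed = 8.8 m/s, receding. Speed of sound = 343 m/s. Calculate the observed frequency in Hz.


Given values:
  f_s = 4234.7 Hz, v_o = 14.5 m/s, v_s = 8.8 m/s
  Direction: receding
Formula: f_o = f_s * (c - v_o) / (c + v_s)
Numerator: c - v_o = 343 - 14.5 = 328.5
Denominator: c + v_s = 343 + 8.8 = 351.8
f_o = 4234.7 * 328.5 / 351.8 = 3954.23

3954.23 Hz


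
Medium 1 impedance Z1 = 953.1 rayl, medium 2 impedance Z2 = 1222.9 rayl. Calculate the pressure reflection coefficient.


Given values:
  Z1 = 953.1 rayl, Z2 = 1222.9 rayl
Formula: R = (Z2 - Z1) / (Z2 + Z1)
Numerator: Z2 - Z1 = 1222.9 - 953.1 = 269.8
Denominator: Z2 + Z1 = 1222.9 + 953.1 = 2176.0
R = 269.8 / 2176.0 = 0.124

0.124


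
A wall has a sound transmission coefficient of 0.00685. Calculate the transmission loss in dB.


Given values:
  tau = 0.00685
Formula: TL = 10 * log10(1 / tau)
Compute 1 / tau = 1 / 0.00685 = 145.9854
Compute log10(145.9854) = 2.164309
TL = 10 * 2.164309 = 21.64

21.64 dB


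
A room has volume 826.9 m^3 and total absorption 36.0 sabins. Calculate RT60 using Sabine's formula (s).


Given values:
  V = 826.9 m^3
  A = 36.0 sabins
Formula: RT60 = 0.161 * V / A
Numerator: 0.161 * 826.9 = 133.1309
RT60 = 133.1309 / 36.0 = 3.698

3.698 s


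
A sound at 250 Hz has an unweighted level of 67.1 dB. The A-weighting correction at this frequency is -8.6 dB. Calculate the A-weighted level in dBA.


Given values:
  SPL = 67.1 dB
  A-weighting at 250 Hz = -8.6 dB
Formula: L_A = SPL + A_weight
L_A = 67.1 + (-8.6)
L_A = 58.5

58.5 dBA


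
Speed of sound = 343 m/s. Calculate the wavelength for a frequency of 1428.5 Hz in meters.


Given values:
  c = 343 m/s, f = 1428.5 Hz
Formula: lambda = c / f
lambda = 343 / 1428.5
lambda = 0.2401

0.2401 m


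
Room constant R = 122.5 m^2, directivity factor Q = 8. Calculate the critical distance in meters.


Given values:
  R = 122.5 m^2, Q = 8
Formula: d_c = 0.141 * sqrt(Q * R)
Compute Q * R = 8 * 122.5 = 980.0
Compute sqrt(980.0) = 31.305
d_c = 0.141 * 31.305 = 4.414

4.414 m


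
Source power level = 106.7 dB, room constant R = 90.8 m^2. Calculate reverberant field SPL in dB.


Given values:
  Lw = 106.7 dB, R = 90.8 m^2
Formula: SPL = Lw + 10 * log10(4 / R)
Compute 4 / R = 4 / 90.8 = 0.044053
Compute 10 * log10(0.044053) = -13.5602
SPL = 106.7 + (-13.5602) = 93.14

93.14 dB


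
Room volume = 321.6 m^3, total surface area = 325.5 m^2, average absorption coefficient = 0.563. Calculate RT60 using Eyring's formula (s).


Given values:
  V = 321.6 m^3, S = 325.5 m^2, alpha = 0.563
Formula: RT60 = 0.161 * V / (-S * ln(1 - alpha))
Compute ln(1 - 0.563) = ln(0.437) = -0.827822
Denominator: -325.5 * -0.827822 = 269.4561
Numerator: 0.161 * 321.6 = 51.7776
RT60 = 51.7776 / 269.4561 = 0.192

0.192 s


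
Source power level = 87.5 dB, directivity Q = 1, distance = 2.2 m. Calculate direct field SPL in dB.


Given values:
  Lw = 87.5 dB, Q = 1, r = 2.2 m
Formula: SPL = Lw + 10 * log10(Q / (4 * pi * r^2))
Compute 4 * pi * r^2 = 4 * pi * 2.2^2 = 60.8212
Compute Q / denom = 1 / 60.8212 = 0.01644164
Compute 10 * log10(0.01644164) = -17.8405
SPL = 87.5 + (-17.8405) = 69.66

69.66 dB


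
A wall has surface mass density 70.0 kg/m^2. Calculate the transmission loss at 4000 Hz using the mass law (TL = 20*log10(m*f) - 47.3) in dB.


Given values:
  m = 70.0 kg/m^2, f = 4000 Hz
Formula: TL = 20 * log10(m * f) - 47.3
Compute m * f = 70.0 * 4000 = 280000.0
Compute log10(280000.0) = 5.447158
Compute 20 * 5.447158 = 108.9432
TL = 108.9432 - 47.3 = 61.64

61.64 dB


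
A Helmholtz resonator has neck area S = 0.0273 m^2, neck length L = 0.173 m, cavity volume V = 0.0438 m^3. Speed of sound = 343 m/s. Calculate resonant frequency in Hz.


Given values:
  S = 0.0273 m^2, L = 0.173 m, V = 0.0438 m^3, c = 343 m/s
Formula: f = (c / (2*pi)) * sqrt(S / (V * L))
Compute V * L = 0.0438 * 0.173 = 0.0075774
Compute S / (V * L) = 0.0273 / 0.0075774 = 3.6028
Compute sqrt(3.6028) = 1.898104
Compute c / (2*pi) = 343 / 6.283185 = 54.590148
f = 54.590148 * 1.898104 = 103.62

103.62 Hz


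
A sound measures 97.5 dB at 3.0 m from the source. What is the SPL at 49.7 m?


Given values:
  SPL1 = 97.5 dB, r1 = 3.0 m, r2 = 49.7 m
Formula: SPL2 = SPL1 - 20 * log10(r2 / r1)
Compute ratio: r2 / r1 = 49.7 / 3.0 = 16.5667
Compute log10: log10(16.5667) = 1.219236
Compute drop: 20 * 1.219236 = 24.3847
SPL2 = 97.5 - 24.3847 = 73.12

73.12 dB


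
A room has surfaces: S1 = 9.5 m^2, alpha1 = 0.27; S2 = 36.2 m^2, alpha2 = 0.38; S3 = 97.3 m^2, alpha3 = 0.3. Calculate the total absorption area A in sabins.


Given surfaces:
  Surface 1: 9.5 * 0.27 = 2.565
  Surface 2: 36.2 * 0.38 = 13.756
  Surface 3: 97.3 * 0.3 = 29.19
Formula: A = sum(Si * alpha_i)
A = 2.565 + 13.756 + 29.19
A = 45.51

45.51 sabins


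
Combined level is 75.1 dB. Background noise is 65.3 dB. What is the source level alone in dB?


Given values:
  L_total = 75.1 dB, L_bg = 65.3 dB
Formula: L_source = 10 * log10(10^(L_total/10) - 10^(L_bg/10))
Convert to linear:
  10^(75.1/10) = 32359365.693
  10^(65.3/10) = 3388441.5614
Difference: 32359365.693 - 3388441.5614 = 28970924.1316
L_source = 10 * log10(28970924.1316) = 74.62

74.62 dB


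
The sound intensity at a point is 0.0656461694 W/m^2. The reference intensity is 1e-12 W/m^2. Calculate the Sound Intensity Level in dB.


Given values:
  I = 0.0656461694 W/m^2
  I_ref = 1e-12 W/m^2
Formula: SIL = 10 * log10(I / I_ref)
Compute ratio: I / I_ref = 65646169400
Compute log10: log10(65646169400) = 10.817209
Multiply: SIL = 10 * 10.817209 = 108.17

108.17 dB


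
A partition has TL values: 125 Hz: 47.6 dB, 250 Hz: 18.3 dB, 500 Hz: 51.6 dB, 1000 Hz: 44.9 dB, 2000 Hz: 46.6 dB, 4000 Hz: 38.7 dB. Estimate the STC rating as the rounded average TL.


Given TL values at each frequency:
  125 Hz: 47.6 dB
  250 Hz: 18.3 dB
  500 Hz: 51.6 dB
  1000 Hz: 44.9 dB
  2000 Hz: 46.6 dB
  4000 Hz: 38.7 dB
Formula: STC ~ round(average of TL values)
Sum = 47.6 + 18.3 + 51.6 + 44.9 + 46.6 + 38.7 = 247.7
Average = 247.7 / 6 = 41.28
Rounded: 41

41


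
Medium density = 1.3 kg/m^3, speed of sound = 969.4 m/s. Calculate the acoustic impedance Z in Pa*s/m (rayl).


Given values:
  rho = 1.3 kg/m^3
  c = 969.4 m/s
Formula: Z = rho * c
Z = 1.3 * 969.4
Z = 1260.22

1260.22 rayl


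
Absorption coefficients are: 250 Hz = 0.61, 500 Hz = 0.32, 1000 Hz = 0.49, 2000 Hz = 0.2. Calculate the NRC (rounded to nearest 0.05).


Given values:
  a_250 = 0.61, a_500 = 0.32
  a_1000 = 0.49, a_2000 = 0.2
Formula: NRC = (a250 + a500 + a1000 + a2000) / 4
Sum = 0.61 + 0.32 + 0.49 + 0.2 = 1.62
NRC = 1.62 / 4 = 0.405
Rounded to nearest 0.05: 0.4

0.4


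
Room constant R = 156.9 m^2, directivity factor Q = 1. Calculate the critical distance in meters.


Given values:
  R = 156.9 m^2, Q = 1
Formula: d_c = 0.141 * sqrt(Q * R)
Compute Q * R = 1 * 156.9 = 156.9
Compute sqrt(156.9) = 12.526
d_c = 0.141 * 12.526 = 1.766

1.766 m


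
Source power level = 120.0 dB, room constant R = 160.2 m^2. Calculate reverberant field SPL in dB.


Given values:
  Lw = 120.0 dB, R = 160.2 m^2
Formula: SPL = Lw + 10 * log10(4 / R)
Compute 4 / R = 4 / 160.2 = 0.024969
Compute 10 * log10(0.024969) = -16.026
SPL = 120.0 + (-16.026) = 103.97

103.97 dB


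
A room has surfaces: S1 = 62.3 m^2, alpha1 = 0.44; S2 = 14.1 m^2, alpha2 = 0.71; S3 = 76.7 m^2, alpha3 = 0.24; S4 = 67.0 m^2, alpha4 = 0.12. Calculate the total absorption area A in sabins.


Given surfaces:
  Surface 1: 62.3 * 0.44 = 27.412
  Surface 2: 14.1 * 0.71 = 10.011
  Surface 3: 76.7 * 0.24 = 18.408
  Surface 4: 67.0 * 0.12 = 8.04
Formula: A = sum(Si * alpha_i)
A = 27.412 + 10.011 + 18.408 + 8.04
A = 63.87

63.87 sabins


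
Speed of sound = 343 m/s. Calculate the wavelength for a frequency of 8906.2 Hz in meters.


Given values:
  c = 343 m/s, f = 8906.2 Hz
Formula: lambda = c / f
lambda = 343 / 8906.2
lambda = 0.0385

0.0385 m


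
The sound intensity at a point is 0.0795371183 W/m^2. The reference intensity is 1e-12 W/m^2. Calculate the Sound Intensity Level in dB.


Given values:
  I = 0.0795371183 W/m^2
  I_ref = 1e-12 W/m^2
Formula: SIL = 10 * log10(I / I_ref)
Compute ratio: I / I_ref = 79537118300
Compute log10: log10(79537118300) = 10.90057
Multiply: SIL = 10 * 10.90057 = 109.01

109.01 dB


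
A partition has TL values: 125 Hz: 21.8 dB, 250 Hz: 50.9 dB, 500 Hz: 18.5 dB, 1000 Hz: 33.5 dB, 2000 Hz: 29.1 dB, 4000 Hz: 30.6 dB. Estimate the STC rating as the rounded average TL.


Given TL values at each frequency:
  125 Hz: 21.8 dB
  250 Hz: 50.9 dB
  500 Hz: 18.5 dB
  1000 Hz: 33.5 dB
  2000 Hz: 29.1 dB
  4000 Hz: 30.6 dB
Formula: STC ~ round(average of TL values)
Sum = 21.8 + 50.9 + 18.5 + 33.5 + 29.1 + 30.6 = 184.4
Average = 184.4 / 6 = 30.73
Rounded: 31

31


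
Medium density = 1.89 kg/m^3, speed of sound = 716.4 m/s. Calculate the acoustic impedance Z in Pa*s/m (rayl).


Given values:
  rho = 1.89 kg/m^3
  c = 716.4 m/s
Formula: Z = rho * c
Z = 1.89 * 716.4
Z = 1354.0

1354.0 rayl


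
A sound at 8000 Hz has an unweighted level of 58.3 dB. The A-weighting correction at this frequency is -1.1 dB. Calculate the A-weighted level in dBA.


Given values:
  SPL = 58.3 dB
  A-weighting at 8000 Hz = -1.1 dB
Formula: L_A = SPL + A_weight
L_A = 58.3 + (-1.1)
L_A = 57.2

57.2 dBA


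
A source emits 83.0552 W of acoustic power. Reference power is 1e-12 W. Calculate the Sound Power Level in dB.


Given values:
  W = 83.0552 W
  W_ref = 1e-12 W
Formula: SWL = 10 * log10(W / W_ref)
Compute ratio: W / W_ref = 83055200000000
Compute log10: log10(83055200000000) = 13.919367
Multiply: SWL = 10 * 13.919367 = 139.19

139.19 dB


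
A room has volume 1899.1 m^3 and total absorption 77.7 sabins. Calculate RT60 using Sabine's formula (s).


Given values:
  V = 1899.1 m^3
  A = 77.7 sabins
Formula: RT60 = 0.161 * V / A
Numerator: 0.161 * 1899.1 = 305.7551
RT60 = 305.7551 / 77.7 = 3.935

3.935 s


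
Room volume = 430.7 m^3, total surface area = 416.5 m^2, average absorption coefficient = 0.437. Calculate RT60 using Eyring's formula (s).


Given values:
  V = 430.7 m^3, S = 416.5 m^2, alpha = 0.437
Formula: RT60 = 0.161 * V / (-S * ln(1 - alpha))
Compute ln(1 - 0.437) = ln(0.563) = -0.574476
Denominator: -416.5 * -0.574476 = 239.2693
Numerator: 0.161 * 430.7 = 69.3427
RT60 = 69.3427 / 239.2693 = 0.29

0.29 s


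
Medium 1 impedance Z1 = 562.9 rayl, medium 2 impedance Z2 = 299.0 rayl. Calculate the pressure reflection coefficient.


Given values:
  Z1 = 562.9 rayl, Z2 = 299.0 rayl
Formula: R = (Z2 - Z1) / (Z2 + Z1)
Numerator: Z2 - Z1 = 299.0 - 562.9 = -263.9
Denominator: Z2 + Z1 = 299.0 + 562.9 = 861.9
R = -263.9 / 861.9 = -0.3062

-0.3062


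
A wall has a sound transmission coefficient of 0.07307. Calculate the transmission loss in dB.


Given values:
  tau = 0.07307
Formula: TL = 10 * log10(1 / tau)
Compute 1 / tau = 1 / 0.07307 = 13.6855
Compute log10(13.6855) = 1.136261
TL = 10 * 1.136261 = 11.36

11.36 dB


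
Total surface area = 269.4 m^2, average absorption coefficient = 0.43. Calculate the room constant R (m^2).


Given values:
  S = 269.4 m^2, alpha = 0.43
Formula: R = S * alpha / (1 - alpha)
Numerator: 269.4 * 0.43 = 115.842
Denominator: 1 - 0.43 = 0.57
R = 115.842 / 0.57 = 203.23

203.23 m^2


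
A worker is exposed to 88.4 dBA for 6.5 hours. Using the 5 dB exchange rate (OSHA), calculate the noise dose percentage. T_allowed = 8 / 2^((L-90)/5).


Given values:
  L = 88.4 dBA, T = 6.5 hours
Formula: T_allowed = 8 / 2^((L - 90) / 5)
Compute exponent: (88.4 - 90) / 5 = -0.32
Compute 2^(-0.32) = 0.80107
T_allowed = 8 / 0.80107 = 9.986643 hours
Dose = (T / T_allowed) * 100
Dose = (6.5 / 9.986643) * 100 = 65.09

65.09 %


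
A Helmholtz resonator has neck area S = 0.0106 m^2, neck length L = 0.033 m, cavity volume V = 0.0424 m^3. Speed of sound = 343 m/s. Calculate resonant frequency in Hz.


Given values:
  S = 0.0106 m^2, L = 0.033 m, V = 0.0424 m^3, c = 343 m/s
Formula: f = (c / (2*pi)) * sqrt(S / (V * L))
Compute V * L = 0.0424 * 0.033 = 0.0013992
Compute S / (V * L) = 0.0106 / 0.0013992 = 7.5758
Compute sqrt(7.5758) = 2.752417
Compute c / (2*pi) = 343 / 6.283185 = 54.590148
f = 54.590148 * 2.752417 = 150.25

150.25 Hz


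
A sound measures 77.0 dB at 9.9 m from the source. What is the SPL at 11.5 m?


Given values:
  SPL1 = 77.0 dB, r1 = 9.9 m, r2 = 11.5 m
Formula: SPL2 = SPL1 - 20 * log10(r2 / r1)
Compute ratio: r2 / r1 = 11.5 / 9.9 = 1.1616
Compute log10: log10(1.1616) = 0.065057
Compute drop: 20 * 0.065057 = 1.3011
SPL2 = 77.0 - 1.3011 = 75.7

75.7 dB


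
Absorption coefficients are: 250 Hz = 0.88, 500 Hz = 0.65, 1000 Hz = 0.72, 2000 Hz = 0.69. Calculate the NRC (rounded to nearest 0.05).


Given values:
  a_250 = 0.88, a_500 = 0.65
  a_1000 = 0.72, a_2000 = 0.69
Formula: NRC = (a250 + a500 + a1000 + a2000) / 4
Sum = 0.88 + 0.65 + 0.72 + 0.69 = 2.94
NRC = 2.94 / 4 = 0.735
Rounded to nearest 0.05: 0.75

0.75


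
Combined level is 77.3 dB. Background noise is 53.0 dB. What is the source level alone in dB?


Given values:
  L_total = 77.3 dB, L_bg = 53.0 dB
Formula: L_source = 10 * log10(10^(L_total/10) - 10^(L_bg/10))
Convert to linear:
  10^(77.3/10) = 53703179.637
  10^(53.0/10) = 199526.2315
Difference: 53703179.637 - 199526.2315 = 53503653.4055
L_source = 10 * log10(53503653.4055) = 77.28

77.28 dB


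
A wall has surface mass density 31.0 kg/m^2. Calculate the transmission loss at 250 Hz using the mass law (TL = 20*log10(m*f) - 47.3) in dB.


Given values:
  m = 31.0 kg/m^2, f = 250 Hz
Formula: TL = 20 * log10(m * f) - 47.3
Compute m * f = 31.0 * 250 = 7750.0
Compute log10(7750.0) = 3.889302
Compute 20 * 3.889302 = 77.786
TL = 77.786 - 47.3 = 30.49

30.49 dB


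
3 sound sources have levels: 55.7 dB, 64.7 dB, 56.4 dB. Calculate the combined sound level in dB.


Formula: L_total = 10 * log10( sum(10^(Li/10)) )
  Source 1: 10^(55.7/10) = 371535.2291
  Source 2: 10^(64.7/10) = 2951209.2267
  Source 3: 10^(56.4/10) = 436515.8322
Sum of linear values = 3759260.288
L_total = 10 * log10(3759260.288) = 65.75

65.75 dB


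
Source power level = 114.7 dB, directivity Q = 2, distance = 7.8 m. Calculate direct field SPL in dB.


Given values:
  Lw = 114.7 dB, Q = 2, r = 7.8 m
Formula: SPL = Lw + 10 * log10(Q / (4 * pi * r^2))
Compute 4 * pi * r^2 = 4 * pi * 7.8^2 = 764.538
Compute Q / denom = 2 / 764.538 = 0.00261596
Compute 10 * log10(0.00261596) = -25.8237
SPL = 114.7 + (-25.8237) = 88.88

88.88 dB


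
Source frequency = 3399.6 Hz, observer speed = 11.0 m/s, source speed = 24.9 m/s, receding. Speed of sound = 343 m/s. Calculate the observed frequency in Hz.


Given values:
  f_s = 3399.6 Hz, v_o = 11.0 m/s, v_s = 24.9 m/s
  Direction: receding
Formula: f_o = f_s * (c - v_o) / (c + v_s)
Numerator: c - v_o = 343 - 11.0 = 332.0
Denominator: c + v_s = 343 + 24.9 = 367.9
f_o = 3399.6 * 332.0 / 367.9 = 3067.86

3067.86 Hz


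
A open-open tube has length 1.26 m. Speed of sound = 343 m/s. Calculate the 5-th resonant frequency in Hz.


Given values:
  Tube type: open-open, L = 1.26 m, c = 343 m/s, n = 5
Formula: f_n = n * c / (2 * L)
Compute 2 * L = 2 * 1.26 = 2.52
f = 5 * 343 / 2.52
f = 680.56

680.56 Hz


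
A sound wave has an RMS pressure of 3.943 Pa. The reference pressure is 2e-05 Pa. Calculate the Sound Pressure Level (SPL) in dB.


Given values:
  p = 3.943 Pa
  p_ref = 2e-05 Pa
Formula: SPL = 20 * log10(p / p_ref)
Compute ratio: p / p_ref = 3.943 / 2e-05 = 197150
Compute log10: log10(197150) = 5.294797
Multiply: SPL = 20 * 5.294797 = 105.9

105.9 dB
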